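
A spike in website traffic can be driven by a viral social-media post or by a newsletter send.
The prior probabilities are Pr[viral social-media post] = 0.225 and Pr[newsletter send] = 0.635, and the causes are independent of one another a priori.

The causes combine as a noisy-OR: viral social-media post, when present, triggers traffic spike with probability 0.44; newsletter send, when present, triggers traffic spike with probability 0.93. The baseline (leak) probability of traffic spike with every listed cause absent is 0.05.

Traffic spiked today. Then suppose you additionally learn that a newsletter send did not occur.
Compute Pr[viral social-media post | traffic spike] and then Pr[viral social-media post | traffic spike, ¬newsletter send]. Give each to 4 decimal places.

Under noisy-OR, P(traffic spike | causes) = 1 − (1−0.05)·∏(1−qᵢ) over the active causes.
P(traffic spike) = 0.05*0.775*0.365 + 0.9335*0.775*0.635 + 0.468*0.225*0.365 + 0.96276*0.225*0.635 = 0.014144 + 0.459399 + 0.038435 + 0.137554 = 0.649532
Of this, 0.175989 comes from 0.038435 + 0.137554 (the viral social-media post=true cases).
P(viral social-media post | traffic spike) = 0.175989 / 0.649532 ≈ 0.2709

Now condition on the additional information:
For the numerator, keep only viral social-media post=true terms: 0.468·0.225 = 0.105300
Normalizer over all consistent configurations: 0.05·0.775 + 0.468·0.225 = 0.144050
P(viral social-media post | traffic spike, ¬newsletter send) = 0.105300/0.144050 ≈ 0.7310
With newsletter send excluded, viral social-media post must carry more of the explanatory weight for the traffic spike.

Pr[viral social-media post | traffic spike] ≈ 0.2709; Pr[viral social-media post | traffic spike, ¬newsletter send] ≈ 0.7310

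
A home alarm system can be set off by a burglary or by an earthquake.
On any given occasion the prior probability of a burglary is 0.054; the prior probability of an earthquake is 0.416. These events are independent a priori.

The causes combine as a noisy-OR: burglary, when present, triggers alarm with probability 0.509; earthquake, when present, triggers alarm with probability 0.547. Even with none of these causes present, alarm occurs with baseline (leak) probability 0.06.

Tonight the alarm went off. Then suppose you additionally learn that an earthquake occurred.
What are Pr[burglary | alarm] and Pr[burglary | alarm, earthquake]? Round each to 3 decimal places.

Pr[burglary | alarm] ≈ 0.118; Pr[burglary | alarm, earthquake] ≈ 0.073

Under noisy-OR, P(alarm | causes) = 1 − (1−0.06)·∏(1−qᵢ) over the active causes.
P(alarm) = 0.06·0.946·0.584 + 0.57418·0.946·0.416 + 0.53846·0.054·0.584 + 0.790922·0.054·0.416 = 0.033148 + 0.225961 + 0.016981 + 0.017767 = 0.293857
The burglary-present share is 0.016981 + 0.017767 = 0.034748.
So P(burglary | alarm) = 0.034748/0.293857 ≈ 0.118.

With the extra evidence:
Numerator (weight on configurations with burglary): 0.790922×0.054 = 0.042710
The normalizing constant is 0.57418×0.946 + 0.790922×0.054 = 0.585884
Posterior = 0.042710 / 0.585884 ≈ 0.073
The drop from 0.118 to 0.073 is the explaining-away (discounting) effect.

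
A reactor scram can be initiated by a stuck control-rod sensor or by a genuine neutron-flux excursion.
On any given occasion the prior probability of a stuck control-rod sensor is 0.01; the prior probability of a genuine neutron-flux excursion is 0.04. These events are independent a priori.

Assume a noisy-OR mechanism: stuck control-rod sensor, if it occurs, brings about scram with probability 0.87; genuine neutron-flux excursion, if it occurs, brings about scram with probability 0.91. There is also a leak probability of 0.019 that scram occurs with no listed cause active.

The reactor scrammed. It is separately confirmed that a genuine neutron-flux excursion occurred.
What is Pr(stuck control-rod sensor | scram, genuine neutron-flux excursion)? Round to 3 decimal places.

Under noisy-OR, P(scram | causes) = 1 − (1−0.019)·∏(1−qᵢ) over the active causes.
Enumerate both values of stuck control-rod sensor and weight by the priors:
  P(scram | genuine neutron-flux excursion) = 0.91171*0.99 + 0.988522*0.01
        = 0.902593 + 0.009885 = 0.912478
Keeping only the stuck control-rod sensor-present terms gives 0.009885, so
  P(stuck control-rod sensor | scram, genuine neutron-flux excursion) = 0.009885 / 0.912478 ≈ 0.011

Pr(stuck control-rod sensor | scram, genuine neutron-flux excursion) ≈ 0.011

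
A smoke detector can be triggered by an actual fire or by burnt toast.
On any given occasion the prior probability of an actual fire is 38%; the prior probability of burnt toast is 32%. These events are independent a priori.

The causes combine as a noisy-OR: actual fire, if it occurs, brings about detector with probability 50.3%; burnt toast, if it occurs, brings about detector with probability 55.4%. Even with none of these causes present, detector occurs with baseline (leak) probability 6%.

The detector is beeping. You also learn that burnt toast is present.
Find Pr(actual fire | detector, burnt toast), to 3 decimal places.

Pr(actual fire | detector, burnt toast) ≈ 0.455

Under noisy-OR, P(detector | causes) = 1 − (1−0.06)·∏(1−qᵢ) over the active causes.
Sum P(detector|·) weighted by the priors over both values of actual fire:
  P(detector | burnt toast) = 0.58076*0.62 + 0.791638*0.38
        = 0.360071 + 0.300822 = 0.660893
Configurations with actual fire contribute 0.300822, so
  P(actual fire | detector, burnt toast) = 0.300822 / 0.660893 ≈ 0.455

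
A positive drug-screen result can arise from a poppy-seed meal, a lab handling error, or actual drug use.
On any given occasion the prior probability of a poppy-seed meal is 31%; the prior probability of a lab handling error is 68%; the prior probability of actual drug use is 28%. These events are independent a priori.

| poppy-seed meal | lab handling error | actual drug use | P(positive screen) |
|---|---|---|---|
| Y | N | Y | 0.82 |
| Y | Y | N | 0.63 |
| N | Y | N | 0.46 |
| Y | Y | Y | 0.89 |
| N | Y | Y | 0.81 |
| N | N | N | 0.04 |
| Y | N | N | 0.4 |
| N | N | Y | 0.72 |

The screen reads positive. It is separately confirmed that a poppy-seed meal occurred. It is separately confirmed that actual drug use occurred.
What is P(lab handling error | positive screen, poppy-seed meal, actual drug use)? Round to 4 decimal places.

P(lab handling error | positive screen, poppy-seed meal, actual drug use) ≈ 0.6976

P(positive screen | poppy-seed meal, actual drug use) = 0.82*0.32 + 0.89*0.68 = 0.262400 + 0.605200 = 0.867600
The lab handling error-present share is 0.89*0.68 = 0.605200.
P(lab handling error | positive screen, poppy-seed meal, actual drug use) = 0.605200 / 0.867600 ≈ 0.6976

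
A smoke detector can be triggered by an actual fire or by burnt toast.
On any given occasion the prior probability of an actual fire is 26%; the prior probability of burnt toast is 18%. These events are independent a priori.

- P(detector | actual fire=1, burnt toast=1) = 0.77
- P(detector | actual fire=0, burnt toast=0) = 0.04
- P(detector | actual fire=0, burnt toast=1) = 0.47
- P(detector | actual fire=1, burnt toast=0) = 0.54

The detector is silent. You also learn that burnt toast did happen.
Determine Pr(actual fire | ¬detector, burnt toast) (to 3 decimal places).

Pr(actual fire | ¬detector, burnt toast) ≈ 0.132

Weight on actual fire=true, given the evidence: 0.23·0.26 = 0.059800
Denominator P(¬detector | burnt toast): 0.53·0.74 + 0.23·0.26 = 0.452000
Posterior = 0.059800 / 0.452000 ≈ 0.132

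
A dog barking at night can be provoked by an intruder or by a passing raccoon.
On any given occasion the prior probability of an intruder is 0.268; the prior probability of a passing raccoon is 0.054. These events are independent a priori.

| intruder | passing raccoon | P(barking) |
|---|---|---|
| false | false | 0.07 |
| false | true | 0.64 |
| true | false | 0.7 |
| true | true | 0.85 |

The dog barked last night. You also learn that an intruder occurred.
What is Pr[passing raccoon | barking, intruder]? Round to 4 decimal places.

P(barking | intruder) = 0.7*0.946 + 0.85*0.054 = 0.662200 + 0.045900 = 0.708100
Restricting to configurations with passing raccoon present: 0.85*0.054 = 0.045900.
So P(passing raccoon | barking, intruder) = 0.045900/0.708100 ≈ 0.0648.

Pr[passing raccoon | barking, intruder] ≈ 0.0648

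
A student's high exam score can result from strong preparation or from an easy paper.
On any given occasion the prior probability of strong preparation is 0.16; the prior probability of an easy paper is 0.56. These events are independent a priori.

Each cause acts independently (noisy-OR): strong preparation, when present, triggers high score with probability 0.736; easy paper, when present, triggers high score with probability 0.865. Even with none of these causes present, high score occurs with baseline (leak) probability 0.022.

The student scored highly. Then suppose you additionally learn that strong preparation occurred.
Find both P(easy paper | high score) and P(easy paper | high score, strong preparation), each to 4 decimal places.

P(easy paper | high score) ≈ 0.8913; P(easy paper | high score, strong preparation) ≈ 0.6235

Under noisy-OR, P(high score | causes) = 1 − (1−0.022)·∏(1−qᵢ) over the active causes.
Weight on easy paper=true, given the evidence: 0.408293 + 0.086477 = 0.494770
The normalizing constant is 0.022*0.84*0.44 + 0.86797*0.84*0.56 + 0.741808*0.16*0.44 + 0.965144*0.16*0.56 = 0.555124
Posterior = 0.494770 / 0.555124 ≈ 0.8913

With the extra evidence:
By total probability over both values of easy paper:
  P(high score | strong preparation) = 0.741808·0.44 + 0.965144·0.56
        = 0.326396 + 0.540481 = 0.866877
Configurations with easy paper contribute 0.540481, so
  P(easy paper | high score, strong preparation) = 0.540481 / 0.866877 ≈ 0.6235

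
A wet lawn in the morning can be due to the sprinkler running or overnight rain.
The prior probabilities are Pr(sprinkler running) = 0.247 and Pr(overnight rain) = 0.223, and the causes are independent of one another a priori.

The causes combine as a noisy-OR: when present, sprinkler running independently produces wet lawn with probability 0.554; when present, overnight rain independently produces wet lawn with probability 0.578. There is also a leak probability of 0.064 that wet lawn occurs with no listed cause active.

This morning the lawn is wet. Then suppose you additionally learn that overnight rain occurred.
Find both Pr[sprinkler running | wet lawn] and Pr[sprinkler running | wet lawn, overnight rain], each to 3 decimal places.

Pr[sprinkler running | wet lawn] ≈ 0.531; Pr[sprinkler running | wet lawn, overnight rain] ≈ 0.309

Under noisy-OR, P(wet lawn | causes) = 1 − (1−0.064)·∏(1−qᵢ) over the active causes.
Enumerate the 4 (sprinkler running, overnight rain) configurations and weight by the priors:
  P(wet lawn) = 0.064·0.753·0.777 + 0.605008·0.753·0.223 + 0.582544·0.247·0.777 + 0.823834·0.247·0.223
        = 0.037445 + 0.101592 + 0.111801 + 0.045378 = 0.296216
Configurations with sprinkler running contribute 0.157179, so
  P(sprinkler running | wet lawn) = 0.157179 / 0.296216 ≈ 0.531

With the extra evidence:
P(wet lawn | overnight rain) = 0.605008×0.753 + 0.823834×0.247 = 0.455571 + 0.203487 = 0.659058
Restricting to configurations with sprinkler running present: 0.823834×0.247 = 0.203487.
Hence the posterior is 0.203487/0.659058 ≈ 0.309.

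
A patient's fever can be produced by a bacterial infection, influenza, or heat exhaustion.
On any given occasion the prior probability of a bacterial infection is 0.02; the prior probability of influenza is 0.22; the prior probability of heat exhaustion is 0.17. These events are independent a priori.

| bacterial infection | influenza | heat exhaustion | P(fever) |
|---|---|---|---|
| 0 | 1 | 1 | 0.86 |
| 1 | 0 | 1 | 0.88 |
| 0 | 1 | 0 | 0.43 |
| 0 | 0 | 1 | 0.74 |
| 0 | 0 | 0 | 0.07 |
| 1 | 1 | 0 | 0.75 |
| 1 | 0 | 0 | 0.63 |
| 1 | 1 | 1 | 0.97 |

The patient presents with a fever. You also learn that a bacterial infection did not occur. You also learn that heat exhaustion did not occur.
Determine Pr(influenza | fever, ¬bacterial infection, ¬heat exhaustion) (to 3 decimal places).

Pr(influenza | fever, ¬bacterial infection, ¬heat exhaustion) ≈ 0.634

P(fever | ¬bacterial infection, ¬heat exhaustion) = 0.07·0.78 + 0.43·0.22 = 0.054600 + 0.094600 = 0.149200
Restricting to configurations with influenza present: 0.43·0.22 = 0.094600.
Hence the posterior is 0.094600/0.149200 ≈ 0.634.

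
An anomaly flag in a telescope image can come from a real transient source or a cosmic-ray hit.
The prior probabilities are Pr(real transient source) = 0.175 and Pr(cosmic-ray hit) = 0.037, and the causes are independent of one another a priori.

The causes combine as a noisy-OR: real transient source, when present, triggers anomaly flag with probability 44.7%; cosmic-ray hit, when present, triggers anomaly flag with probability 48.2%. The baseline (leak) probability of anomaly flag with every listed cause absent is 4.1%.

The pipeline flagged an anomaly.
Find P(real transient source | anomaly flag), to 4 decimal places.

Under noisy-OR, P(anomaly flag | causes) = 1 − (1−0.041)·∏(1−qᵢ) over the active causes.
P(anomaly flag) = 0.041×0.825×0.963 + 0.503238×0.825×0.037 + 0.469673×0.175×0.963 + 0.725291×0.175×0.037 = 0.032573 + 0.015361 + 0.079152 + 0.004696 = 0.131782
Restricting to configurations with real transient source present: 0.079152 + 0.004696 = 0.083848.
Hence the posterior is 0.083848/0.131782 ≈ 0.6363.

P(real transient source | anomaly flag) ≈ 0.6363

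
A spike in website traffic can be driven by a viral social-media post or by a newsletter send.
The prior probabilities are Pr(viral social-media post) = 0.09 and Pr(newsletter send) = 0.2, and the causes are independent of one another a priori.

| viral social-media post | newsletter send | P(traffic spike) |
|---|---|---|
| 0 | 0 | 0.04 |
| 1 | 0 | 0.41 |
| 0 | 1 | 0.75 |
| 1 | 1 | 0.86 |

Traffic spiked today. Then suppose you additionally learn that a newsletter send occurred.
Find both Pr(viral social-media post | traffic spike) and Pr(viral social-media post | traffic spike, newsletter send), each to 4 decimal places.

Numerator (weight on configurations with viral social-media post): 0.029520 + 0.015480 = 0.045000
Normalizer over all consistent configurations: 0.04*0.91*0.8 + 0.75*0.91*0.2 + 0.41*0.09*0.8 + 0.86*0.09*0.2 = 0.210620
Posterior = 0.045000 / 0.210620 ≈ 0.2137

Now also conditioning on newsletter send=true:
P(traffic spike | newsletter send) = 0.75·0.91 + 0.86·0.09 = 0.682500 + 0.077400 = 0.759900
Of this, 0.077400 comes from 0.86·0.09 (the viral social-media post=true cases).
Hence the posterior is 0.077400/0.759900 ≈ 0.1019.
The drop from 0.2137 to 0.1019 is the explaining-away (discounting) effect.

Pr(viral social-media post | traffic spike) ≈ 0.2137; Pr(viral social-media post | traffic spike, newsletter send) ≈ 0.1019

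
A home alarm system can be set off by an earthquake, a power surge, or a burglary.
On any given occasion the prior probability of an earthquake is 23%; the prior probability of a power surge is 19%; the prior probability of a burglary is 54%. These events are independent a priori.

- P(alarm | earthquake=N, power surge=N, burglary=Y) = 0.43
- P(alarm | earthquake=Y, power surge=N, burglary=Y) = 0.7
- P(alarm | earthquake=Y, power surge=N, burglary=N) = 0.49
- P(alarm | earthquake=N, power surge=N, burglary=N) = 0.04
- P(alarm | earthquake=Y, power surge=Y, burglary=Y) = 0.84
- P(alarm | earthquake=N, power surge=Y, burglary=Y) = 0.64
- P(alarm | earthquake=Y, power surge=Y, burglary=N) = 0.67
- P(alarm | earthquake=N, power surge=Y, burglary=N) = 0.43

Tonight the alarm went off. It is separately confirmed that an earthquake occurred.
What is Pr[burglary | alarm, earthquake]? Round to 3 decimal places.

Weight on burglary=true, given the evidence: 0.306180 + 0.086184 = 0.392364
The normalizing constant is 0.49*0.81*0.46 + 0.7*0.81*0.54 + 0.67*0.19*0.46 + 0.84*0.19*0.54 = 0.633496
P(burglary | alarm, earthquake) = 0.392364/0.633496 ≈ 0.619

Pr[burglary | alarm, earthquake] ≈ 0.619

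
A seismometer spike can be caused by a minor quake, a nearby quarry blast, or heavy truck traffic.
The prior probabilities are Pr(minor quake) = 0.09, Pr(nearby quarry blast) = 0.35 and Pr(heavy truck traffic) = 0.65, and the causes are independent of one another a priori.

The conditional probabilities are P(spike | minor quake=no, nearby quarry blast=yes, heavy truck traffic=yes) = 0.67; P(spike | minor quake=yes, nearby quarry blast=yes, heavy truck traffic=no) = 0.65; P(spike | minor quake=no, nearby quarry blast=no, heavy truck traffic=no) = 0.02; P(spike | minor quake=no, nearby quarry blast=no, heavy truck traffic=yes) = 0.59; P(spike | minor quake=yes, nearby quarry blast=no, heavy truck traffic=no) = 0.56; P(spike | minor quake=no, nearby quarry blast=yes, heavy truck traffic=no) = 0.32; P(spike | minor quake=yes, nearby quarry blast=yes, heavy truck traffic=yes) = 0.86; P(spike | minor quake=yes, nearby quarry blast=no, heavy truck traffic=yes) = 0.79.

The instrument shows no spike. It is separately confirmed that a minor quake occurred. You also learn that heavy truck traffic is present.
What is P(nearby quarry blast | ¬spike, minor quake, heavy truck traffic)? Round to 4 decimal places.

P(nearby quarry blast | ¬spike, minor quake, heavy truck traffic) ≈ 0.2642

Numerator (weight on configurations with nearby quarry blast): 0.14·0.35 = 0.049000
Denominator P(¬spike | minor quake, heavy truck traffic): 0.21·0.65 + 0.14·0.35 = 0.185500
Posterior = 0.049000 / 0.185500 ≈ 0.2642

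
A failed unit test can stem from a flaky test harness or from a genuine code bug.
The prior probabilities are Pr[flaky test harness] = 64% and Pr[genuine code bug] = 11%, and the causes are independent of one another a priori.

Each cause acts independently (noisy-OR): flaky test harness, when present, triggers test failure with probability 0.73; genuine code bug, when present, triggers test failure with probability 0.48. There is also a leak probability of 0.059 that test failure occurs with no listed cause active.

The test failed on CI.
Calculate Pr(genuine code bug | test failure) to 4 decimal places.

Under noisy-OR, P(test failure | causes) = 1 − (1−0.059)·∏(1−qᵢ) over the active causes.
P(test failure) = 0.059×0.36×0.89 + 0.51068×0.36×0.11 + 0.74593×0.64×0.89 + 0.867884×0.64×0.11 = 0.018904 + 0.020223 + 0.424882 + 0.061099 = 0.525108
Of this, 0.081322 comes from 0.020223 + 0.061099 (the genuine code bug=true cases).
Hence the posterior is 0.081322/0.525108 ≈ 0.1549.

Pr(genuine code bug | test failure) ≈ 0.1549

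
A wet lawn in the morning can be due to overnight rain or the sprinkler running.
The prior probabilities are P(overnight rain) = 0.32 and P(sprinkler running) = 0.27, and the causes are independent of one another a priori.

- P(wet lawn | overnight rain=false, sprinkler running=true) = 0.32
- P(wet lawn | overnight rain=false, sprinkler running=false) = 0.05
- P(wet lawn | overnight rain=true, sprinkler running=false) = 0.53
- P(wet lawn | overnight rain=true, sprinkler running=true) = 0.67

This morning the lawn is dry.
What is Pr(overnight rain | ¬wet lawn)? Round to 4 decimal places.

Pr(overnight rain | ¬wet lawn) ≈ 0.1882

P(¬wet lawn) = 0.95×0.68×0.73 + 0.68×0.68×0.27 + 0.47×0.32×0.73 + 0.33×0.32×0.27 = 0.471580 + 0.124848 + 0.109792 + 0.028512 = 0.734732
Restricting to configurations with overnight rain present: 0.109792 + 0.028512 = 0.138304.
Hence the posterior is 0.138304/0.734732 ≈ 0.1882.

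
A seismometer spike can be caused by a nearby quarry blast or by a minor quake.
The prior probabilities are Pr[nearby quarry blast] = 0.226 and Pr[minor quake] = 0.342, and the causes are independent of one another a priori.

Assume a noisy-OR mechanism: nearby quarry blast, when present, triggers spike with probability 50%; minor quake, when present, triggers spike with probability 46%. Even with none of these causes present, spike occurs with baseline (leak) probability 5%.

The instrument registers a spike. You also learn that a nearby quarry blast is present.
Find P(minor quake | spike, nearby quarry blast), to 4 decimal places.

P(minor quake | spike, nearby quarry blast) ≈ 0.4240

Under noisy-OR, P(spike | causes) = 1 − (1−0.05)·∏(1−qᵢ) over the active causes.
Weight on minor quake=true, given the evidence: 0.7435×0.342 = 0.254277
Normalizer over all consistent configurations: 0.525×0.658 + 0.7435×0.342 = 0.599727
Posterior = 0.254277 / 0.599727 ≈ 0.4240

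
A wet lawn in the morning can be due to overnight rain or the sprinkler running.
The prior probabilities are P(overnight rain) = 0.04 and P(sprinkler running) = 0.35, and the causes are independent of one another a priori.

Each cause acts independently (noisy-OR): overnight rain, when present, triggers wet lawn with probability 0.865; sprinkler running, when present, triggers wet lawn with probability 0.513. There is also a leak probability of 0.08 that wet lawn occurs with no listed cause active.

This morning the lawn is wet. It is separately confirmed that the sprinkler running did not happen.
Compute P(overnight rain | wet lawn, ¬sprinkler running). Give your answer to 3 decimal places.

Under noisy-OR, P(wet lawn | causes) = 1 − (1−0.08)·∏(1−qᵢ) over the active causes.
For the numerator, keep only overnight rain=true terms: 0.8758·0.04 = 0.035032
The normalizing constant is 0.08·0.96 + 0.8758·0.04 = 0.111832
Posterior = 0.035032 / 0.111832 ≈ 0.313

P(overnight rain | wet lawn, ¬sprinkler running) ≈ 0.313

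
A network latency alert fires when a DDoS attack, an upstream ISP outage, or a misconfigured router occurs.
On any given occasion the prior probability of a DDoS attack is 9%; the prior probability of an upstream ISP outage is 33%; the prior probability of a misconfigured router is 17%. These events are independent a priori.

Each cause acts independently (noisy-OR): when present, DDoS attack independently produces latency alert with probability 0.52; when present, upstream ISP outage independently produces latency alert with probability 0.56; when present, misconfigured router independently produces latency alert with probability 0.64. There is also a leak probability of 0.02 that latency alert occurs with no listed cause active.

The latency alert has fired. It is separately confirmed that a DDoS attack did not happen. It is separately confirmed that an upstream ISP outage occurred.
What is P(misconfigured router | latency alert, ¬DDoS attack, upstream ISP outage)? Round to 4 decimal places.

P(misconfigured router | latency alert, ¬DDoS attack, upstream ISP outage) ≈ 0.2332

Under noisy-OR, P(latency alert | causes) = 1 − (1−0.02)·∏(1−qᵢ) over the active causes.
P(latency alert | ¬DDoS attack, upstream ISP outage) = 0.5688·0.83 + 0.844768·0.17 = 0.472104 + 0.143611 = 0.615715
The misconfigured router-present share is 0.844768·0.17 = 0.143611.
Hence the posterior is 0.143611/0.615715 ≈ 0.2332.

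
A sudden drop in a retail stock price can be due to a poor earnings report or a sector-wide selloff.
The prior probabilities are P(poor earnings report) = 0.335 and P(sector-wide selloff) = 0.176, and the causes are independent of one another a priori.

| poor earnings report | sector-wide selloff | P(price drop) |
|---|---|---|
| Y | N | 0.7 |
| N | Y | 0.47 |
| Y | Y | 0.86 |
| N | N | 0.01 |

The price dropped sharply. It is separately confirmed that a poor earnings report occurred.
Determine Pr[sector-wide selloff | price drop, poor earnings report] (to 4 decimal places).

Pr[sector-wide selloff | price drop, poor earnings report] ≈ 0.2079

P(price drop | poor earnings report) = 0.7×0.824 + 0.86×0.176 = 0.576800 + 0.151360 = 0.728160
Restricting to configurations with sector-wide selloff present: 0.86×0.176 = 0.151360.
So P(sector-wide selloff | price drop, poor earnings report) = 0.151360/0.728160 ≈ 0.2079.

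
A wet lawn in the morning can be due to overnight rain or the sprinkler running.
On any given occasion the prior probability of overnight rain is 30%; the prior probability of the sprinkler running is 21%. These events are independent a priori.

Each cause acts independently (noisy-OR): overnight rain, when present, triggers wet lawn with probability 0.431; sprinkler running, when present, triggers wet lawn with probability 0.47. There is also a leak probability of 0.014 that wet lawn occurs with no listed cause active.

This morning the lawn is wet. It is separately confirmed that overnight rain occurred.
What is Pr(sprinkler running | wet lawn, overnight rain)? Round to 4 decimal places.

Under noisy-OR, P(wet lawn | causes) = 1 − (1−0.014)·∏(1−qᵢ) over the active causes.
P(wet lawn | overnight rain) = 0.438966×0.79 + 0.702652×0.21 = 0.346783 + 0.147557 = 0.494340
The sprinkler running-present share is 0.702652×0.21 = 0.147557.
Hence the posterior is 0.147557/0.494340 ≈ 0.2985.

Pr(sprinkler running | wet lawn, overnight rain) ≈ 0.2985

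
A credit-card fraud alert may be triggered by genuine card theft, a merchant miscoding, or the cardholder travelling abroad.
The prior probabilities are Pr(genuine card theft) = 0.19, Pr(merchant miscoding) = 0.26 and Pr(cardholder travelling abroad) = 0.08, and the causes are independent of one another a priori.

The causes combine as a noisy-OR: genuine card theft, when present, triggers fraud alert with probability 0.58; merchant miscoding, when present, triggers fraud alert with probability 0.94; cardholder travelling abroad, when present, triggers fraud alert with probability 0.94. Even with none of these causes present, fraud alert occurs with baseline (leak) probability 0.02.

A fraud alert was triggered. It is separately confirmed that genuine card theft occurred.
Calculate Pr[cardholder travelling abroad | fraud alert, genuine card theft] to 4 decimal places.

Under noisy-OR, P(fraud alert | causes) = 1 − (1−0.02)·∏(1−qᵢ) over the active causes.
P(fraud alert | genuine card theft) = 0.5884×0.74×0.92 + 0.975304×0.74×0.08 + 0.975304×0.26×0.92 + 0.998518×0.26×0.08 = 0.400583 + 0.057738 + 0.233293 + 0.020769 = 0.712383
Restricting to configurations with cardholder travelling abroad present: 0.057738 + 0.020769 = 0.078507.
Hence the posterior is 0.078507/0.712383 ≈ 0.1102.

Pr[cardholder travelling abroad | fraud alert, genuine card theft] ≈ 0.1102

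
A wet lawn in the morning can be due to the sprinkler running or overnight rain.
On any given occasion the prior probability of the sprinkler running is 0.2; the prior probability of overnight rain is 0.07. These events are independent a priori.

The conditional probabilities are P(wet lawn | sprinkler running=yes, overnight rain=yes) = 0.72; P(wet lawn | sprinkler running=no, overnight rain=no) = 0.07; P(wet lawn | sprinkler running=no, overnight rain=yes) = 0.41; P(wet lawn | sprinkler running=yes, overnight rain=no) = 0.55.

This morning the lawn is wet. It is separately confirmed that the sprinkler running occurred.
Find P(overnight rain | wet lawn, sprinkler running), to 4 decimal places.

For the numerator, keep only overnight rain=true terms: 0.72×0.07 = 0.050400
Denominator P(wet lawn | sprinkler running): 0.55×0.93 + 0.72×0.07 = 0.561900
P(overnight rain | wet lawn, sprinkler running) = 0.050400/0.561900 ≈ 0.0897

P(overnight rain | wet lawn, sprinkler running) ≈ 0.0897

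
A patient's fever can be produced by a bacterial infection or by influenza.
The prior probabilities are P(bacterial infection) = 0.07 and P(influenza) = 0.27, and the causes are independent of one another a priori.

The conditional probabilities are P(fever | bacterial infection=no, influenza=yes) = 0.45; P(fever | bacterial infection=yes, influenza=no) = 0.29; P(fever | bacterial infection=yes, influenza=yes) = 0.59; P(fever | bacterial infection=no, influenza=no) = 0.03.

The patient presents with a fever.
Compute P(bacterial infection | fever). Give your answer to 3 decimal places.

Enumerate the 4 (bacterial infection, influenza) configurations and weight by the priors:
  P(fever) = 0.03·0.93·0.73 + 0.45·0.93·0.27 + 0.29·0.07·0.73 + 0.59·0.07·0.27
        = 0.020367 + 0.112995 + 0.014819 + 0.011151 = 0.159332
The terms with bacterial infection present sum to 0.025970, so
  P(bacterial infection | fever) = 0.025970 / 0.159332 ≈ 0.163

P(bacterial infection | fever) ≈ 0.163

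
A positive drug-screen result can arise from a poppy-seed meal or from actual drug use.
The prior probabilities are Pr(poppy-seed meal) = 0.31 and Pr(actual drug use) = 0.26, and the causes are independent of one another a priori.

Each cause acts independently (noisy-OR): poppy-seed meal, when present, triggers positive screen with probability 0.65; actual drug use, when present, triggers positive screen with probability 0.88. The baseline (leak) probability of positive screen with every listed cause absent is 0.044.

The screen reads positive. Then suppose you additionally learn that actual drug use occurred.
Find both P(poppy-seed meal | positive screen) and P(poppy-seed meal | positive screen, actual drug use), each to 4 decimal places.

Under noisy-OR, P(positive screen | causes) = 1 − (1−0.044)·∏(1−qᵢ) over the active causes.
For the numerator, keep only poppy-seed meal=true terms: 0.152643 + 0.077364 = 0.230007
Denominator P(positive screen): 0.044·0.69·0.74 + 0.88528·0.69·0.26 + 0.6654·0.31·0.74 + 0.959848·0.31·0.26 = 0.411292
Posterior = 0.230007 / 0.411292 ≈ 0.5592

Now also conditioning on actual drug use=true:
Sum P(positive screen|·) weighted by the priors over both values of poppy-seed meal:
  P(positive screen | actual drug use) = 0.88528·0.69 + 0.959848·0.31
        = 0.610843 + 0.297553 = 0.908396
The terms with poppy-seed meal present sum to 0.297553, so
  P(poppy-seed meal | positive screen, actual drug use) = 0.297553 / 0.908396 ≈ 0.3276

P(poppy-seed meal | positive screen) ≈ 0.5592; P(poppy-seed meal | positive screen, actual drug use) ≈ 0.3276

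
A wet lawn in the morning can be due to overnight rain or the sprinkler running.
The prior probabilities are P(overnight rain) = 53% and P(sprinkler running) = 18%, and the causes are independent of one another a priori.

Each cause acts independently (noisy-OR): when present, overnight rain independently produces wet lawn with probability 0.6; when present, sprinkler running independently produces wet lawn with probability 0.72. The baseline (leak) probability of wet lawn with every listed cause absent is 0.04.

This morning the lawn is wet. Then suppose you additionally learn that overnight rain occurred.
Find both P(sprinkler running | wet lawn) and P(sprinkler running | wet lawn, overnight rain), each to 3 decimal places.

Under noisy-OR, P(wet lawn | causes) = 1 − (1−0.04)·∏(1−qᵢ) over the active causes.
For the numerator, keep only sprinkler running=true terms: 0.061860 + 0.085143 = 0.147003
The normalizing constant is 0.04×0.47×0.82 + 0.7312×0.47×0.18 + 0.616×0.53×0.82 + 0.89248×0.53×0.18 = 0.430133
Posterior = 0.147003 / 0.430133 ≈ 0.342

Now also conditioning on overnight rain=true:
By total probability over both values of sprinkler running:
  P(wet lawn | overnight rain) = 0.616×0.82 + 0.89248×0.18
        = 0.505120 + 0.160646 = 0.665766
Configurations with sprinkler running contribute 0.160646, so
  P(sprinkler running | wet lawn, overnight rain) = 0.160646 / 0.665766 ≈ 0.241

P(sprinkler running | wet lawn) ≈ 0.342; P(sprinkler running | wet lawn, overnight rain) ≈ 0.241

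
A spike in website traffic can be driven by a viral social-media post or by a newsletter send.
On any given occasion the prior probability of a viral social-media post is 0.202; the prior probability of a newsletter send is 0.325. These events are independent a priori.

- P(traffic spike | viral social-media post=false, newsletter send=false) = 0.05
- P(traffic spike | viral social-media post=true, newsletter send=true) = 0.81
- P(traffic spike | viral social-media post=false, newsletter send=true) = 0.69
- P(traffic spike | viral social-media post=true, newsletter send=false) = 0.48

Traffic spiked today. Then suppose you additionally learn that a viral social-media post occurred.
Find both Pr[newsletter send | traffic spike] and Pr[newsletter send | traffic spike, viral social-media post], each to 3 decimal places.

P(traffic spike) = 0.05×0.798×0.675 + 0.69×0.798×0.325 + 0.48×0.202×0.675 + 0.81×0.202×0.325 = 0.026933 + 0.178952 + 0.065448 + 0.053177 = 0.324510
Restricting to configurations with newsletter send present: 0.178952 + 0.053177 = 0.232129.
Hence the posterior is 0.232129/0.324510 ≈ 0.715.

Now condition on the additional information:
For the numerator, keep only newsletter send=true terms: 0.81·0.325 = 0.263250
Denominator P(traffic spike | viral social-media post): 0.48·0.675 + 0.81·0.325 = 0.587250
Posterior = 0.263250 / 0.587250 ≈ 0.448
This is intercausal reasoning (explaining away): once viral social-media post accounts for the traffic spike, newsletter send becomes less likely.

Pr[newsletter send | traffic spike] ≈ 0.715; Pr[newsletter send | traffic spike, viral social-media post] ≈ 0.448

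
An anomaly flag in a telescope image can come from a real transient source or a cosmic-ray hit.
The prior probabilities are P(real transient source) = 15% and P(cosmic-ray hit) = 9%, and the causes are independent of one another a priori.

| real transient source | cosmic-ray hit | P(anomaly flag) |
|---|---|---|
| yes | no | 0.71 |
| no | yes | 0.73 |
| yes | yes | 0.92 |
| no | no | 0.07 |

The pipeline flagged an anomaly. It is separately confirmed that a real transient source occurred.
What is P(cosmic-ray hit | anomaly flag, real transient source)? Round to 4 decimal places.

P(cosmic-ray hit | anomaly flag, real transient source) ≈ 0.1136

P(anomaly flag | real transient source) = 0.71*0.91 + 0.92*0.09 = 0.646100 + 0.082800 = 0.728900
Restricting to configurations with cosmic-ray hit present: 0.92*0.09 = 0.082800.
So P(cosmic-ray hit | anomaly flag, real transient source) = 0.082800/0.728900 ≈ 0.1136.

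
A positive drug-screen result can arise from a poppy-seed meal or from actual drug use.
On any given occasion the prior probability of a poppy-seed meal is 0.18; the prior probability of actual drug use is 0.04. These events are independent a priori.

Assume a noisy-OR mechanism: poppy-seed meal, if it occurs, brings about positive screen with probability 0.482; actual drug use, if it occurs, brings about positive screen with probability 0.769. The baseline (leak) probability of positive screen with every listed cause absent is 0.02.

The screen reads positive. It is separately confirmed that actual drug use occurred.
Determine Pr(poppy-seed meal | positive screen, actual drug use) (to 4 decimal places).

Pr(poppy-seed meal | positive screen, actual drug use) ≈ 0.2003

Under noisy-OR, P(positive screen | causes) = 1 − (1−0.02)·∏(1−qᵢ) over the active causes.
For the numerator, keep only poppy-seed meal=true terms: 0.882735·0.18 = 0.158892
Normalizer over all consistent configurations: 0.77362·0.82 + 0.882735·0.18 = 0.793260
P(poppy-seed meal | positive screen, actual drug use) = 0.158892/0.793260 ≈ 0.2003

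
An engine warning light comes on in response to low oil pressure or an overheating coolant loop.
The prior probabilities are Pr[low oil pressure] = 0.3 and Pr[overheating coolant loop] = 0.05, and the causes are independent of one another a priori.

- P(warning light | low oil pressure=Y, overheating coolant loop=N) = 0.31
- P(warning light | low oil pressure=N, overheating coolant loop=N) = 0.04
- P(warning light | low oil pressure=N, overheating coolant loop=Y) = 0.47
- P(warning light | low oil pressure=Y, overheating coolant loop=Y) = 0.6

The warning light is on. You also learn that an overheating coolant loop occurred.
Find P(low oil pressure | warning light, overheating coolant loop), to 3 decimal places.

Enumerate both values of low oil pressure and weight by the priors:
  P(warning light | overheating coolant loop) = 0.47*0.7 + 0.6*0.3
        = 0.329000 + 0.180000 = 0.509000
The terms with low oil pressure present sum to 0.180000, so
  P(low oil pressure | warning light, overheating coolant loop) = 0.180000 / 0.509000 ≈ 0.354

P(low oil pressure | warning light, overheating coolant loop) ≈ 0.354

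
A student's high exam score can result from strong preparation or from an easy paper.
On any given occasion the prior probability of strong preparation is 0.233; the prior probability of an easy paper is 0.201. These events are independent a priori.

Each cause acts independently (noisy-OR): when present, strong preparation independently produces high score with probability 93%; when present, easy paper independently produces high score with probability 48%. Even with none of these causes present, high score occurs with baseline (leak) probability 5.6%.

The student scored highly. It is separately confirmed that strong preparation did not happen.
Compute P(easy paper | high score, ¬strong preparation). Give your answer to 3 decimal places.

P(easy paper | high score, ¬strong preparation) ≈ 0.696

Under noisy-OR, P(high score | causes) = 1 − (1−0.056)·∏(1−qᵢ) over the active causes.
Weight on easy paper=true, given the evidence: 0.50912*0.201 = 0.102333
The normalizing constant is 0.056*0.799 + 0.50912*0.201 = 0.147077
Posterior = 0.102333 / 0.147077 ≈ 0.696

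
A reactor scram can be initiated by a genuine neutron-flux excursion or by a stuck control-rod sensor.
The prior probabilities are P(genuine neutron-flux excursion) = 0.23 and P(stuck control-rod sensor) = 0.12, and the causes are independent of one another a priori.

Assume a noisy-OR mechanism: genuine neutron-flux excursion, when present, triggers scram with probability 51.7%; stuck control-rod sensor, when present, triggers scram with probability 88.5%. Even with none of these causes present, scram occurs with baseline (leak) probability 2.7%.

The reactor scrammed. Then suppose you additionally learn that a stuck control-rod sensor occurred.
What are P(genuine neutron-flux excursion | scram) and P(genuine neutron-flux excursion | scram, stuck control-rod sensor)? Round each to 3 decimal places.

Under noisy-OR, P(scram | causes) = 1 − (1−0.027)·∏(1−qᵢ) over the active causes.
P(scram) = 0.027*0.77*0.88 + 0.888105*0.77*0.12 + 0.530041*0.23*0.88 + 0.945955*0.23*0.12 = 0.018295 + 0.082061 + 0.107280 + 0.026108 = 0.233744
Restricting to configurations with genuine neutron-flux excursion present: 0.107280 + 0.026108 = 0.133388.
So P(genuine neutron-flux excursion | scram) = 0.133388/0.233744 ≈ 0.571.

With the extra evidence:
Enumerate both values of genuine neutron-flux excursion and weight by the priors:
  P(scram | stuck control-rod sensor) = 0.888105·0.77 + 0.945955·0.23
        = 0.683841 + 0.217570 = 0.901411
Configurations with genuine neutron-flux excursion contribute 0.217570, so
  P(genuine neutron-flux excursion | scram, stuck control-rod sensor) = 0.217570 / 0.901411 ≈ 0.241
Conditioning on stuck control-rod sensor lowers the posterior on genuine neutron-flux excursion: the classic explaining-away effect in a common-effect structure.

P(genuine neutron-flux excursion | scram) ≈ 0.571; P(genuine neutron-flux excursion | scram, stuck control-rod sensor) ≈ 0.241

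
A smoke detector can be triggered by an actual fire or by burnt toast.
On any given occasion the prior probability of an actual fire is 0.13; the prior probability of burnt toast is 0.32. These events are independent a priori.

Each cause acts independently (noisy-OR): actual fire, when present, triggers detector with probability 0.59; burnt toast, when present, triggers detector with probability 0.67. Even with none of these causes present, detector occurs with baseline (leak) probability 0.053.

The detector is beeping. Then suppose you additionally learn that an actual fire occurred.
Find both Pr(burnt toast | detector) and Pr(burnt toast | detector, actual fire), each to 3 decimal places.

Pr(burnt toast | detector) ≈ 0.727; Pr(burnt toast | detector, actual fire) ≈ 0.401

Under noisy-OR, P(detector | causes) = 1 − (1−0.053)·∏(1−qᵢ) over the active causes.
Weight on burnt toast=true, given the evidence: 0.191397 + 0.036270 = 0.227667
The normalizing constant is 0.053*0.87*0.68 + 0.68749*0.87*0.32 + 0.61173*0.13*0.68 + 0.871871*0.13*0.32 = 0.313099
P(burnt toast | detector) = 0.227667/0.313099 ≈ 0.727

Now condition on the additional information:
P(detector | actual fire) = 0.61173*0.68 + 0.871871*0.32 = 0.415976 + 0.278999 = 0.694975
Restricting to configurations with burnt toast present: 0.871871*0.32 = 0.278999.
Hence the posterior is 0.278999/0.694975 ≈ 0.401.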